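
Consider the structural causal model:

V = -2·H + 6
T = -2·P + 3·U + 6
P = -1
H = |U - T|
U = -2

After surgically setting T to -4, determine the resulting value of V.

do(T=-4) replaces the equation T = -2·P + 3·U + 6 with the constant T = -4.
H = |U - T|  [with U=-2, T=-4]  = 2
V = -2·H + 6  [with H=2]  = 2

2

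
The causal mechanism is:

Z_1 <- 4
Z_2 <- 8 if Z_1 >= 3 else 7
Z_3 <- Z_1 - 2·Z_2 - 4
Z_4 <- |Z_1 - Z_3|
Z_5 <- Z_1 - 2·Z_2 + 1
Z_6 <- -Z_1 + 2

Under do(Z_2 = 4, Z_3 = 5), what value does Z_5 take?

Under do(Z_2 = 4, Z_3 = 5), each intervened variable's structural equation is replaced by its fixed value.
Z_5 = Z_1 - 2·Z_2 + 1  [with Z_1=4, Z_2=4]  = -3

-3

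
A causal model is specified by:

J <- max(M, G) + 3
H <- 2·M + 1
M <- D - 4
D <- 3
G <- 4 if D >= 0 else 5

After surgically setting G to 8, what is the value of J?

Under do(G=8), the mechanism G <- 4 if D >= 0 else 5 is discarded; G is fixed at 8.
M = D - 4  [with D=3]  = -1
J = max(M, G) + 3  [with M=-1, G=8]  = 11

11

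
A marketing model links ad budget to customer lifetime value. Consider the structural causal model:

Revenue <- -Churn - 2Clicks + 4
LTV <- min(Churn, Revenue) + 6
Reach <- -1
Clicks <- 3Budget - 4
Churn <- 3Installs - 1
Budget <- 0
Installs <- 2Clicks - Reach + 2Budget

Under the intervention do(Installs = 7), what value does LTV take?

The intervention breaks the incoming arrows to Installs: Installs <- 2Clicks - Reach + 2Budget no longer applies, and Installs = 7.
Clicks = 3Budget - 4  [with Budget=0]  = -4
Churn = 3Installs - 1  [with Installs=7]  = 20
Revenue = -Churn - 2Clicks + 4  [with Churn=20, Clicks=-4]  = -8
LTV = min(Churn, Revenue) + 6  [with Churn=20, Revenue=-8]  = -2

-2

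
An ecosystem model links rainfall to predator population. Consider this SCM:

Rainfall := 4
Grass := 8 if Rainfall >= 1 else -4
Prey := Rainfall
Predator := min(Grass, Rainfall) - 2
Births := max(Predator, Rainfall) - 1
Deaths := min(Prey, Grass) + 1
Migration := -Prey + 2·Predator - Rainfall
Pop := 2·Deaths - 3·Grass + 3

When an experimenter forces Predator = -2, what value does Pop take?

do(Predator=-2) replaces the equation Predator := min(Grass, Rainfall) - 2 with the constant Predator = -2.
No directed path runs from Predator to Pop, so Pop keeps its natural value.
Grass = 8 if Rainfall >= 1 else -4  [with Rainfall=4]  = 8
Prey = Rainfall  [with Rainfall=4]  = 4
Deaths = min(Prey, Grass) + 1  [with Prey=4, Grass=8]  = 5
Pop = 2·Deaths - 3·Grass + 3  [with Deaths=5, Grass=8]  = -11

-11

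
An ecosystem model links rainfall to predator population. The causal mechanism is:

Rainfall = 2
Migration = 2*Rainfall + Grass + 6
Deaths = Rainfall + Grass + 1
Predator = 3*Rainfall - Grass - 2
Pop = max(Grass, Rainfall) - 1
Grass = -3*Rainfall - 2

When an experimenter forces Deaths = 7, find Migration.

2

Intervening sets Deaths = 7 and removes its equation (Deaths = Rainfall + Grass + 1).
No directed path runs from Deaths to Migration, so Migration keeps its natural value.
Grass = -3*Rainfall - 2  [with Rainfall=2]  = -8
Migration = 2*Rainfall + Grass + 6  [with Rainfall=2, Grass=-8]  = 2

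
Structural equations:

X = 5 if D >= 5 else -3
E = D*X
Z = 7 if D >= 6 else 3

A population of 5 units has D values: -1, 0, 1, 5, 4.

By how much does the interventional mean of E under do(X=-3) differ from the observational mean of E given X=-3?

Under do(X=-3), X's equation is replaced by X=-3 for every unit. Per-unit E: 3, 0, -3, -15, -12. Mean = -5.4.
Conditioning on X=-3 selects the 4 unit(s) with D ∈ {-1, 0, 1, 4}. Their E values: 3, 0, -3, -12. Mean = -3.
Difference = -5.4 − (-3) = -2.4.

-2.4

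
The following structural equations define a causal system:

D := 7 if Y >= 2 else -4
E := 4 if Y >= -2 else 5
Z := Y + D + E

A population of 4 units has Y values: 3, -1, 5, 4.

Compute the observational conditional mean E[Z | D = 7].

E[Z|D=7] averages over only the 3 units with D=7 (Y = 3, 5, 4): Z = 14, 16, 15, mean 15.

15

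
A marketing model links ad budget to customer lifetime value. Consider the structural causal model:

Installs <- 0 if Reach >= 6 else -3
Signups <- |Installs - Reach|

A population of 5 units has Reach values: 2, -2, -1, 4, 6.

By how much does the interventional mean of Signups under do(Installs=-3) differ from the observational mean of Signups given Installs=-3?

1.05

do(Installs=-3) breaks Installs's dependence on Reach. With Installs=-3 fixed, Signups across the units is 5, 1, 2, 7, 9, mean 4.8.
Conditioning on Installs=-3 selects the 4 unit(s) with Reach ∈ {2, -2, -1, 4}. Their Signups values: 5, 1, 2, 7. Mean = 3.75.
Difference = 4.8 − 3.75 = 1.05.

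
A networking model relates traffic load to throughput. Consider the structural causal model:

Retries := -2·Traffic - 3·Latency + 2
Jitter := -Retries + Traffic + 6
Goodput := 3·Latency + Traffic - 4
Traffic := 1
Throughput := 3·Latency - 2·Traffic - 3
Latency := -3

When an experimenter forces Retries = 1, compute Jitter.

6

The intervention breaks the incoming arrows to Retries: Retries := -2·Traffic - 3·Latency + 2 no longer applies, and Retries = 1.
Jitter = -Retries + Traffic + 6  [with Retries=1, Traffic=1]  = 6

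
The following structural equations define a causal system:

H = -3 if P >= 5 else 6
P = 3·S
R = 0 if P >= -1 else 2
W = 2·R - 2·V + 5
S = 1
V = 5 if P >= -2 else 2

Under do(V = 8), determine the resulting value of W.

-11

The intervention breaks the incoming arrows to V: V = 5 if P >= -2 else 2 no longer applies, and V = 8.
P = 3·S  [with S=1]  = 3
R = 0 if P >= -1 else 2  [with P=3]  = 0
W = 2·R - 2·V + 5  [with R=0, V=8]  = -11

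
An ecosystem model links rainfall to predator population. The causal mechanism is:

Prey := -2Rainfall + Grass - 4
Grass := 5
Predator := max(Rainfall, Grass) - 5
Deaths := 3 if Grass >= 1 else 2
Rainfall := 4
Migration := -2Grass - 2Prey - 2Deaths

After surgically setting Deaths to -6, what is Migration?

16

The intervention breaks the incoming arrows to Deaths: Deaths := 3 if Grass >= 1 else 2 no longer applies, and Deaths = -6.
Prey = -2Rainfall + Grass - 4  [with Rainfall=4, Grass=5]  = -7
Migration = -2Grass - 2Prey - 2Deaths  [with Grass=5, Prey=-7, Deaths=-6]  = 16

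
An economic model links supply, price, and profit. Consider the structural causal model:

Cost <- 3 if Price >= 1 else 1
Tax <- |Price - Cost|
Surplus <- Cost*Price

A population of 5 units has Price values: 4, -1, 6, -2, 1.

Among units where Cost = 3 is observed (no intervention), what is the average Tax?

2

Observing Cost=3 restricts to units where Cost's equation naturally yields 3: Price ∈ {4, 6, 1}. In that subpopulation Tax = 1, 3, 2, mean 2.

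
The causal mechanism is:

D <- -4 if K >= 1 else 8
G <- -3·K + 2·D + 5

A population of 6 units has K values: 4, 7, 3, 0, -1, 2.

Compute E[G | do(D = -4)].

-10.5

do(D=-4) breaks D's dependence on K. With D=-4 fixed, G across the units is -15, -24, -12, -3, 0, -9, mean -10.5.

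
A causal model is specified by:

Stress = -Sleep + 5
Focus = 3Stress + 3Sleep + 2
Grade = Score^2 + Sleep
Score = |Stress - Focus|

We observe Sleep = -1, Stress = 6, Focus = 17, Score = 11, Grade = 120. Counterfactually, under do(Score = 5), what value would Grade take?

24

Intervening sets Score = 5 and removes its equation (Score = |Stress - Focus|).
Grade = Score^2 + Sleep  [with Score=5, Sleep=-1]  = 24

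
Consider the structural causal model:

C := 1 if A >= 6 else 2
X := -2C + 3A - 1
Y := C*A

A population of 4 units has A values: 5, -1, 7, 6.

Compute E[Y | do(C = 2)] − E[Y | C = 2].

4.5

do(C=2) breaks C's dependence on A. With C=2 fixed, Y across the units is 10, -2, 14, 12, mean 8.5.
Conditioning on C=2 selects the 2 unit(s) with A ∈ {5, -1}. Their Y values: 10, -2. Mean = 4.
Difference = 8.5 − 4 = 4.5.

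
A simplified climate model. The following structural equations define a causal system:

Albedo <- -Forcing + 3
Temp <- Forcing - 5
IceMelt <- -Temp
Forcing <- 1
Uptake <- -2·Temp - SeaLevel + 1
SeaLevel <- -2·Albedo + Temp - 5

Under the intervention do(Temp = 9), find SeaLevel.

0

do(Temp=9) replaces the equation Temp <- Forcing - 5 with the constant Temp = 9.
Albedo = -Forcing + 3  [with Forcing=1]  = 2
SeaLevel = -2·Albedo + Temp - 5  [with Albedo=2, Temp=9]  = 0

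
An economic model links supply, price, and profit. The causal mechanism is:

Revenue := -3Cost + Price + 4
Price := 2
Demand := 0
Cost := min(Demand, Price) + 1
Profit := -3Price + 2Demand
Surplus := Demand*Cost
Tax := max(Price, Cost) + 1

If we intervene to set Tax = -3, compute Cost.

1

do(Tax=-3) replaces the equation Tax := max(Price, Cost) + 1 with the constant Tax = -3.
Cost is not downstream of the intervention, so its value is determined by the original equations.
Cost = min(Demand, Price) + 1  [with Demand=0, Price=2]  = 1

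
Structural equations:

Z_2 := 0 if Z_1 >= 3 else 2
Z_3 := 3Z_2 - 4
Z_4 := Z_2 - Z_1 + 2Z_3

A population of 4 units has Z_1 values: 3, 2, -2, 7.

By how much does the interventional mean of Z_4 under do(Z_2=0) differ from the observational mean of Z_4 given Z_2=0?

The intervention sets Z_2=0 in all 4 units regardless of Z_1. Recomputing Z_4 per unit gives -11, -10, -6, -15; average -10.5.
Conditioning on Z_2=0 selects the 2 unit(s) with Z_1 ∈ {3, 7}. Their Z_4 values: -11, -15. Mean = -13.
Difference = -10.5 − (-13) = 2.5.

2.5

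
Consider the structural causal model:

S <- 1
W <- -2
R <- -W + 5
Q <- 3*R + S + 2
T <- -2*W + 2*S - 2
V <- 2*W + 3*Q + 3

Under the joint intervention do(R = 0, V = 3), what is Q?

3

Setting R = 0, V = 3 by intervention discards those variables' equations.
Q = 3*R + S + 2  [with R=0, S=1]  = 3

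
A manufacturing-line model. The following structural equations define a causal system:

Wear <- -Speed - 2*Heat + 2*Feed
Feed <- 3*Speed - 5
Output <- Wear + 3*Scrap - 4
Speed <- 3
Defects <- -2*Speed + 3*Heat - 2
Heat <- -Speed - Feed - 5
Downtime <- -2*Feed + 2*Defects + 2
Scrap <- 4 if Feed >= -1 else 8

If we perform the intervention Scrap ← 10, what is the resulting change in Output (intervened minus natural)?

Intervening sets Scrap = 10 and removes its equation (Scrap <- 4 if Feed >= -1 else 8).
Feed = 3*Speed - 5  [with Speed=3]  = 4
Heat = -Speed - Feed - 5  [with Speed=3, Feed=4]  = -12
Wear = -Speed - 2*Heat + 2*Feed  [with Speed=3, Heat=-12, Feed=4]  = 29
Output = Wear + 3*Scrap - 4  [with Wear=29, Scrap=10]  = 55
Without intervention: Feed = 3*Speed - 5  [with Speed=3]  = 4; Heat = -Speed - Feed - 5  [with Speed=3, Feed=4]  = -12; Wear = -Speed - 2*Heat + 2*Feed  [with Speed=3, Heat=-12, Feed=4]  = 29; Scrap = 4 if Feed >= -1 else 8  [with Feed=4]  = 4; Output = Wear + 3*Scrap - 4  [with Wear=29, Scrap=4]  = 37.
Change = 55 − 37 = 18.

18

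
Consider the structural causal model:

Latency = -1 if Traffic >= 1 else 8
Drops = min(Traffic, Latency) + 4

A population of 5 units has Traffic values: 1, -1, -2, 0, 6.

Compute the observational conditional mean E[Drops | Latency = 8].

3

Conditioning on Latency=8 selects the 3 unit(s) with Traffic ∈ {-1, -2, 0}. Their Drops values: 3, 2, 4. Mean = 3.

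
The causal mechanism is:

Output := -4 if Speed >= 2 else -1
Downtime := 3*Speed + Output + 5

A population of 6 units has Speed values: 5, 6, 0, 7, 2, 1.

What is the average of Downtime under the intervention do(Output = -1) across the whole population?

14.5

Every unit gets Output=-1 under the intervention. Downtime values become 19, 22, 4, 25, 10, 7; E[Downtime|do(Output=-1)] = 14.5.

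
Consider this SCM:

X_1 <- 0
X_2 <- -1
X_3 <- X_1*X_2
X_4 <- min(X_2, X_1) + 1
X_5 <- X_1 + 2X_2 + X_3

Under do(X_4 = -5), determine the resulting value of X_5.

Intervening sets X_4 = -5 and removes its equation (X_4 <- min(X_2, X_1) + 1).
No directed path runs from X_4 to X_5, so X_5 keeps its natural value.
X_3 = X_1*X_2  [with X_1=0, X_2=-1]  = 0
X_5 = X_1 + 2X_2 + X_3  [with X_1=0, X_2=-1, X_3=0]  = -2

-2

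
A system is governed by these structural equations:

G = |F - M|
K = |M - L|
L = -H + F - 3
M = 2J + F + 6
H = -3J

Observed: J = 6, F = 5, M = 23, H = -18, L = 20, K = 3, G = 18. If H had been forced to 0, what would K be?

21

Under do(H=0), the mechanism H = -3J is discarded; H is fixed at 0.
M = 2J + F + 6  [with J=6, F=5]  = 23
L = -H + F - 3  [with H=0, F=5]  = 2
K = |M - L|  [with M=23, L=2]  = 21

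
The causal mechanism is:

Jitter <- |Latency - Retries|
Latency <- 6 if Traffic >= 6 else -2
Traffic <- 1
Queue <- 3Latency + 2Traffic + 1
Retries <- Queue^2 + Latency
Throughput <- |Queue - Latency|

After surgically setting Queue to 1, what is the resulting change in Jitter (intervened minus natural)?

do(Queue=1) replaces the equation Queue <- 3Latency + 2Traffic + 1 with the constant Queue = 1.
Latency = 6 if Traffic >= 6 else -2  [with Traffic=1]  = -2
Retries = Queue^2 + Latency  [with Queue=1, Latency=-2]  = -1
Jitter = |Latency - Retries|  [with Latency=-2, Retries=-1]  = 1
Without intervention: Latency = 6 if Traffic >= 6 else -2  [with Traffic=1]  = -2; Queue = 3Latency + 2Traffic + 1  [with Latency=-2, Traffic=1]  = -3; Retries = Queue^2 + Latency  [with Queue=-3, Latency=-2]  = 7; Jitter = |Latency - Retries|  [with Latency=-2, Retries=7]  = 9.
Change = 1 − 9 = -8.

-8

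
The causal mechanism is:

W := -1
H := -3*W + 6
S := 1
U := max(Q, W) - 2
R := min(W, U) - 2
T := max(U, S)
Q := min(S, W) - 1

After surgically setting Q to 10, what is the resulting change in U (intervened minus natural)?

Intervening sets Q = 10 and removes its equation (Q := min(S, W) - 1).
U = max(Q, W) - 2  [with Q=10, W=-1]  = 8
Without intervention: Q = min(S, W) - 1  [with S=1, W=-1]  = -2; U = max(Q, W) - 2  [with Q=-2, W=-1]  = -3.
Change = 8 − (-3) = 11.

11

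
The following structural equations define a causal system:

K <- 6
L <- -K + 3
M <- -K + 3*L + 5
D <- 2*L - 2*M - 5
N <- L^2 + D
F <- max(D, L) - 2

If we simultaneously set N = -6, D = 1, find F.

Setting N = -6, D = 1 by intervention discards those variables' equations.
L = -K + 3  [with K=6]  = -3
F = max(D, L) - 2  [with D=1, L=-3]  = -1

-1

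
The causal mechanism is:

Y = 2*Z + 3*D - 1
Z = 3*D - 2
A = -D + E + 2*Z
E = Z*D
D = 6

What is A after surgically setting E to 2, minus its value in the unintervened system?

The intervention breaks the incoming arrows to E: E = Z*D no longer applies, and E = 2.
Z = 3*D - 2  [with D=6]  = 16
A = -D + E + 2*Z  [with D=6, E=2, Z=16]  = 28
Without intervention: Z = 3*D - 2  [with D=6]  = 16; E = Z*D  [with Z=16, D=6]  = 96; A = -D + E + 2*Z  [with D=6, E=96, Z=16]  = 122.
Change = 28 − 122 = -94.

-94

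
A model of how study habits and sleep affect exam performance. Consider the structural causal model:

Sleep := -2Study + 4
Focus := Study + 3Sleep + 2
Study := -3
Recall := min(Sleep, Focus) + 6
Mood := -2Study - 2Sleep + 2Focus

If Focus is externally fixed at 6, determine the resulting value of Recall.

do(Focus=6) replaces the equation Focus := Study + 3Sleep + 2 with the constant Focus = 6.
Sleep = -2Study + 4  [with Study=-3]  = 10
Recall = min(Sleep, Focus) + 6  [with Sleep=10, Focus=6]  = 12

12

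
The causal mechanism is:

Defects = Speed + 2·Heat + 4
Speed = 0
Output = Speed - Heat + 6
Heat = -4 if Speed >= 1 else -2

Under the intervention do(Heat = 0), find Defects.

4

The intervention breaks the incoming arrows to Heat: Heat = -4 if Speed >= 1 else -2 no longer applies, and Heat = 0.
Defects = Speed + 2·Heat + 4  [with Speed=0, Heat=0]  = 4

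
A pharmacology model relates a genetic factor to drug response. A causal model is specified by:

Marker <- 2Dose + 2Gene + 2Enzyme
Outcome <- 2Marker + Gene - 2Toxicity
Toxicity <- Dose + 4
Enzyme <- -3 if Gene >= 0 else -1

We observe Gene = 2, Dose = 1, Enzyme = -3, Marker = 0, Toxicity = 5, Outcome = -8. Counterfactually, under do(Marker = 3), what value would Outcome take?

-2

Under do(Marker=3), the mechanism Marker <- 2Dose + 2Gene + 2Enzyme is discarded; Marker is fixed at 3.
Toxicity = Dose + 4  [with Dose=1]  = 5
Outcome = 2Marker + Gene - 2Toxicity  [with Marker=3, Gene=2, Toxicity=5]  = -2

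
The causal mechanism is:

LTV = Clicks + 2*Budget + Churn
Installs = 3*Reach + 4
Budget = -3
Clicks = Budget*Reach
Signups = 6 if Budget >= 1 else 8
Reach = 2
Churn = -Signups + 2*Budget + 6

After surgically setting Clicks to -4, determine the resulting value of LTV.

-18

The intervention breaks the incoming arrows to Clicks: Clicks = Budget*Reach no longer applies, and Clicks = -4.
Signups = 6 if Budget >= 1 else 8  [with Budget=-3]  = 8
Churn = -Signups + 2*Budget + 6  [with Signups=8, Budget=-3]  = -8
LTV = Clicks + 2*Budget + Churn  [with Clicks=-4, Budget=-3, Churn=-8]  = -18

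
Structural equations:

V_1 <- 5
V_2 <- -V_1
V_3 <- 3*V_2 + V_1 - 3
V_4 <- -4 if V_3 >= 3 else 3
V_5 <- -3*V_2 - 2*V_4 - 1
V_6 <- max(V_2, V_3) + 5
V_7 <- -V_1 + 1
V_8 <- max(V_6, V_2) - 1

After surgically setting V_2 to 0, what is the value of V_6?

7

Under do(V_2=0), the mechanism V_2 <- -V_1 is discarded; V_2 is fixed at 0.
V_3 = 3*V_2 + V_1 - 3  [with V_2=0, V_1=5]  = 2
V_6 = max(V_2, V_3) + 5  [with V_2=0, V_3=2]  = 7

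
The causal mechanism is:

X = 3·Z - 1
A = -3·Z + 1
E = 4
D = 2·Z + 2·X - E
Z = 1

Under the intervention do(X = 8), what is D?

14

The intervention breaks the incoming arrows to X: X = 3·Z - 1 no longer applies, and X = 8.
D = 2·Z + 2·X - E  [with Z=1, X=8, E=4]  = 14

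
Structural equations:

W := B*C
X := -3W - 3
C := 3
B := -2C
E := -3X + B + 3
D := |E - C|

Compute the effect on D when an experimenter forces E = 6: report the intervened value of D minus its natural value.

The intervention breaks the incoming arrows to E: E := -3X + B + 3 no longer applies, and E = 6.
D = |E - C|  [with E=6, C=3]  = 3
Without intervention: B = -2C  [with C=3]  = -6; W = B*C  [with B=-6, C=3]  = -18; X = -3W - 3  [with W=-18]  = 51; E = -3X + B + 3  [with X=51, B=-6]  = -156; D = |E - C|  [with E=-156, C=3]  = 159.
Change = 3 − 159 = -156.

-156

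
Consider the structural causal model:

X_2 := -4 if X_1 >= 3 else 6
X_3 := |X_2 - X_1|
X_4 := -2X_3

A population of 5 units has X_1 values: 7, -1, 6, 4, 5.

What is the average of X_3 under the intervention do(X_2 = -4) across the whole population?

Every unit gets X_2=-4 under the intervention. X_3 values become 11, 3, 10, 8, 9; E[X_3|do(X_2=-4)] = 8.2.

8.2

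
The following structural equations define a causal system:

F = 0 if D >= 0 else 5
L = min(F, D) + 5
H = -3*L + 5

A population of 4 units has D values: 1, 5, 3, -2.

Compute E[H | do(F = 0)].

-8.5

The intervention sets F=0 in all 4 units regardless of D. Recomputing H per unit gives -10, -10, -10, -4; average -8.5.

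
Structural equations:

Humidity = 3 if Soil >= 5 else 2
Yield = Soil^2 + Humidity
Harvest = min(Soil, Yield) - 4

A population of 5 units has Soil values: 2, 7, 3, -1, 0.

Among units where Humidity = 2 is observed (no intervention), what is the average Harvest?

-3

Conditioning on Humidity=2 selects the 4 unit(s) with Soil ∈ {2, 3, -1, 0}. Their Harvest values: -2, -1, -5, -4. Mean = -3.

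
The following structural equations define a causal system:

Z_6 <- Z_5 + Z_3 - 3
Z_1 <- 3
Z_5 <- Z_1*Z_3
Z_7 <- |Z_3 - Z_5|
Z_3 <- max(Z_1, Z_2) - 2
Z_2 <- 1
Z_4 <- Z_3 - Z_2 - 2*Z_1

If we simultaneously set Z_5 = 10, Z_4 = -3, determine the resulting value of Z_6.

Setting Z_5 = 10, Z_4 = -3 by intervention discards those variables' equations.
Z_3 = max(Z_1, Z_2) - 2  [with Z_1=3, Z_2=1]  = 1
Z_6 = Z_5 + Z_3 - 3  [with Z_5=10, Z_3=1]  = 8

8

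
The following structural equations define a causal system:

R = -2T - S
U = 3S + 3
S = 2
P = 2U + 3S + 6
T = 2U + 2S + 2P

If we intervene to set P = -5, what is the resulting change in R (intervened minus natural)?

140

do(P=-5) replaces the equation P = 2U + 3S + 6 with the constant P = -5.
U = 3S + 3  [with S=2]  = 9
T = 2U + 2S + 2P  [with U=9, S=2, P=-5]  = 12
R = -2T - S  [with T=12, S=2]  = -26
Without intervention: U = 3S + 3  [with S=2]  = 9; P = 2U + 3S + 6  [with U=9, S=2]  = 30; T = 2U + 2S + 2P  [with U=9, S=2, P=30]  = 82; R = -2T - S  [with T=82, S=2]  = -166.
Change = -26 − (-166) = 140.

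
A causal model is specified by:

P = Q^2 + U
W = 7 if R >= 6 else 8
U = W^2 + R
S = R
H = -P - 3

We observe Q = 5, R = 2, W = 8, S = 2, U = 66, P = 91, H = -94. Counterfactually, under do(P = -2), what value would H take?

Intervening sets P = -2 and removes its equation (P = Q^2 + U).
H = -P - 3  [with P=-2]  = -1

-1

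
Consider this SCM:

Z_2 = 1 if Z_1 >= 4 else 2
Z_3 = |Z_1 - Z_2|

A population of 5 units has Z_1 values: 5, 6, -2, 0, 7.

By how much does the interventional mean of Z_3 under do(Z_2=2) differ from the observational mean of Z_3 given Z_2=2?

Every unit gets Z_2=2 under the intervention. Z_3 values become 3, 4, 4, 2, 5; E[Z_3|do(Z_2=2)] = 3.6.
E[Z_3|Z_2=2] averages over only the 2 units with Z_2=2 (Z_1 = -2, 0): Z_3 = 4, 2, mean 3.
Difference = 3.6 − 3 = 0.6.

0.6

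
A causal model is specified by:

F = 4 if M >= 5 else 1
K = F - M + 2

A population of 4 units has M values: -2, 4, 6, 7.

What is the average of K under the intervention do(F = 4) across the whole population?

2.25

Every unit gets F=4 under the intervention. K values become 8, 2, 0, -1; E[K|do(F=4)] = 2.25.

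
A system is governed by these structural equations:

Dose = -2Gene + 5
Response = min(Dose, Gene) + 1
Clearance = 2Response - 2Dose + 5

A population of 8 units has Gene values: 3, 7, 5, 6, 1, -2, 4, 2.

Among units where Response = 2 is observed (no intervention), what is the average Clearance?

5

Conditioning on Response=2 selects the 2 unit(s) with Gene ∈ {1, 2}. Their Clearance values: 3, 7. Mean = 5.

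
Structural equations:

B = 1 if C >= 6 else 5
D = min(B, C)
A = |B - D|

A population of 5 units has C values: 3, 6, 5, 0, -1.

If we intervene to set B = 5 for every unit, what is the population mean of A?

2.6

Under do(B=5), B's equation is replaced by B=5 for every unit. Per-unit A: 2, 0, 0, 5, 6. Mean = 2.6.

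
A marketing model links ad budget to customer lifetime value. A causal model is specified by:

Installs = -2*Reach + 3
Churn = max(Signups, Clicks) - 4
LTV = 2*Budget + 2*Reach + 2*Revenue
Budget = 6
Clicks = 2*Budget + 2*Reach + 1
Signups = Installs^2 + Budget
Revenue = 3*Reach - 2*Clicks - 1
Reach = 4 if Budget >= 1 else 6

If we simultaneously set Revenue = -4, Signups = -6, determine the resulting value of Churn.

Setting Revenue = -4, Signups = -6 by intervention discards those variables' equations.
Reach = 4 if Budget >= 1 else 6  [with Budget=6]  = 4
Clicks = 2*Budget + 2*Reach + 1  [with Budget=6, Reach=4]  = 21
Churn = max(Signups, Clicks) - 4  [with Signups=-6, Clicks=21]  = 17

17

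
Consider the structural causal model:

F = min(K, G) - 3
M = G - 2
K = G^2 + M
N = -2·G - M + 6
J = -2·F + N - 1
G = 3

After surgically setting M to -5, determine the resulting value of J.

Under do(M=-5), the mechanism M = G - 2 is discarded; M is fixed at -5.
N = -2·G - M + 6  [with G=3, M=-5]  = 5
K = G^2 + M  [with G=3, M=-5]  = 4
F = min(K, G) - 3  [with K=4, G=3]  = 0
J = -2·F + N - 1  [with F=0, N=5]  = 4

4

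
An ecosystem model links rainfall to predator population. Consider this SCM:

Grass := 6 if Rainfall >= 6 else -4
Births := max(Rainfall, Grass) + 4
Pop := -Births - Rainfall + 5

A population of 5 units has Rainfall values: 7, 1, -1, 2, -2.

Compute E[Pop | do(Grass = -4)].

Every unit gets Grass=-4 under the intervention. Pop values become -13, -1, 3, -3, 5; E[Pop|do(Grass=-4)] = -1.8.

-1.8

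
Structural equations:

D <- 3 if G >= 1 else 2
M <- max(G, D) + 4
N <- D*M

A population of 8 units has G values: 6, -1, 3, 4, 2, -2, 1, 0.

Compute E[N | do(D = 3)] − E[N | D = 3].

Under do(D=3), D's equation is replaced by D=3 for every unit. Per-unit N: 30, 21, 21, 24, 21, 21, 21, 21. Mean = 22.5.
Conditioning on D=3 selects the 5 unit(s) with G ∈ {6, 3, 4, 2, 1}. Their N values: 30, 21, 24, 21, 21. Mean = 23.4.
Difference = 22.5 − 23.4 = -0.9.

-0.9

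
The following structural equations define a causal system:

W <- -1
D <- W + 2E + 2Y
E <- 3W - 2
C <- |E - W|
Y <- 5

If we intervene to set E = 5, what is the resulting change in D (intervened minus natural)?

The intervention breaks the incoming arrows to E: E <- 3W - 2 no longer applies, and E = 5.
D = W + 2E + 2Y  [with W=-1, E=5, Y=5]  = 19
Without intervention: E = 3W - 2  [with W=-1]  = -5; D = W + 2E + 2Y  [with W=-1, E=-5, Y=5]  = -1.
Change = 19 − (-1) = 20.

20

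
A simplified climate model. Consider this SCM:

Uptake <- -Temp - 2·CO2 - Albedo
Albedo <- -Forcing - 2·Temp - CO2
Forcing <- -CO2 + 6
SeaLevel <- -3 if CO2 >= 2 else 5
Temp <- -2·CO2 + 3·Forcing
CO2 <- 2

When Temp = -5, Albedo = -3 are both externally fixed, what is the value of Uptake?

4

Setting Temp = -5, Albedo = -3 by intervention discards those variables' equations.
Uptake = -Temp - 2·CO2 - Albedo  [with Temp=-5, CO2=2, Albedo=-3]  = 4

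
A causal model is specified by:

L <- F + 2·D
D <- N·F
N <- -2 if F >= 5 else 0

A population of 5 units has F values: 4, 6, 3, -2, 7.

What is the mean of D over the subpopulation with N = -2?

-13

Observing N=-2 restricts to units where N's equation naturally yields -2: F ∈ {6, 7}. In that subpopulation D = -12, -14, mean -13.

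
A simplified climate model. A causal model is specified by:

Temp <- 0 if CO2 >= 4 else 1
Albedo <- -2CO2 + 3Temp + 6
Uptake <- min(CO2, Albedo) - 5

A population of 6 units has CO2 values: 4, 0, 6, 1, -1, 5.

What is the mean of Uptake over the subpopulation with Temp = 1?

Observing Temp=1 restricts to units where Temp's equation naturally yields 1: CO2 ∈ {0, 1, -1}. In that subpopulation Uptake = -5, -4, -6, mean -5.

-5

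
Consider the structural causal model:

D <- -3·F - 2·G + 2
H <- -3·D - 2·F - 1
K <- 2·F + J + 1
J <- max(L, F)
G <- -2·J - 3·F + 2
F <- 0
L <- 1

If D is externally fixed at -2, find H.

5

Under do(D=-2), the mechanism D <- -3·F - 2·G + 2 is discarded; D is fixed at -2.
H = -3·D - 2·F - 1  [with D=-2, F=0]  = 5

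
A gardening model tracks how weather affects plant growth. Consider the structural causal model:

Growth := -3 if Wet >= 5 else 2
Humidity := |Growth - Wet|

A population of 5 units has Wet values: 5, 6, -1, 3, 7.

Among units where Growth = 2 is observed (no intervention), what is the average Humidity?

2

E[Humidity|Growth=2] averages over only the 2 units with Growth=2 (Wet = -1, 3): Humidity = 3, 1, mean 2.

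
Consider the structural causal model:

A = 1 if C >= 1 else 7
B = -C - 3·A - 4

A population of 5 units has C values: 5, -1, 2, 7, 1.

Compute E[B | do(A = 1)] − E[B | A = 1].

0.95

The intervention sets A=1 in all 5 units regardless of C. Recomputing B per unit gives -12, -6, -9, -14, -8; average -9.8.
Observing A=1 restricts to units where A's equation naturally yields 1: C ∈ {5, 2, 7, 1}. In that subpopulation B = -12, -9, -14, -8, mean -10.75.
Difference = -9.8 − (-10.75) = 0.95.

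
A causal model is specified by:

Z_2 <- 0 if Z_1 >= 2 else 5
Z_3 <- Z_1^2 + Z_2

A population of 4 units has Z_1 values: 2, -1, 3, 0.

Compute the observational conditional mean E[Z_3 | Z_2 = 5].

5.5

Observing Z_2=5 restricts to units where Z_2's equation naturally yields 5: Z_1 ∈ {-1, 0}. In that subpopulation Z_3 = 6, 5, mean 5.5.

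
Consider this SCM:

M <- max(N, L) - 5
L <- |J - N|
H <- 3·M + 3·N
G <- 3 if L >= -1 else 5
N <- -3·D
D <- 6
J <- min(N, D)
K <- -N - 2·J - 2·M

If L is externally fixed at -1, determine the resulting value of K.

66

The intervention breaks the incoming arrows to L: L <- |J - N| no longer applies, and L = -1.
N = -3·D  [with D=6]  = -18
J = min(N, D)  [with N=-18, D=6]  = -18
M = max(N, L) - 5  [with N=-18, L=-1]  = -6
K = -N - 2·J - 2·M  [with N=-18, J=-18, M=-6]  = 66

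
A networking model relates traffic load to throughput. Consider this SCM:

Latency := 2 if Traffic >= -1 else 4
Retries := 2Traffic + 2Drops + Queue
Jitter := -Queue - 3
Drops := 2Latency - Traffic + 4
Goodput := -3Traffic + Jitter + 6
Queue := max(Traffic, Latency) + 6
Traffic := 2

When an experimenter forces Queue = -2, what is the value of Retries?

14

do(Queue=-2) replaces the equation Queue := max(Traffic, Latency) + 6 with the constant Queue = -2.
Latency = 2 if Traffic >= -1 else 4  [with Traffic=2]  = 2
Drops = 2Latency - Traffic + 4  [with Latency=2, Traffic=2]  = 6
Retries = 2Traffic + 2Drops + Queue  [with Traffic=2, Drops=6, Queue=-2]  = 14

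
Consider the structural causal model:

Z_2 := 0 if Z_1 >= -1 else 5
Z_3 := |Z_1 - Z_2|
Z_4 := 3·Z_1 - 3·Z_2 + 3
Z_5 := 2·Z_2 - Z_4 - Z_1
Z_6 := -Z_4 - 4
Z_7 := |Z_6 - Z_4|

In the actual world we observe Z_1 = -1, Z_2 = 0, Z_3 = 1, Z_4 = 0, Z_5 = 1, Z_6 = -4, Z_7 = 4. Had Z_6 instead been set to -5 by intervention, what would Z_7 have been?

5

Intervening sets Z_6 = -5 and removes its equation (Z_6 := -Z_4 - 4).
Z_2 = 0 if Z_1 >= -1 else 5  [with Z_1=-1]  = 0
Z_4 = 3·Z_1 - 3·Z_2 + 3  [with Z_1=-1, Z_2=0]  = 0
Z_7 = |Z_6 - Z_4|  [with Z_6=-5, Z_4=0]  = 5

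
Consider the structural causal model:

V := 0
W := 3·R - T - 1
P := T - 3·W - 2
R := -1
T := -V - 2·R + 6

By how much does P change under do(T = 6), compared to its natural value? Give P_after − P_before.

-8

do(T=6) replaces the equation T := -V - 2·R + 6 with the constant T = 6.
W = 3·R - T - 1  [with R=-1, T=6]  = -10
P = T - 3·W - 2  [with T=6, W=-10]  = 34
Without intervention: T = -V - 2·R + 6  [with V=0, R=-1]  = 8; W = 3·R - T - 1  [with R=-1, T=8]  = -12; P = T - 3·W - 2  [with T=8, W=-12]  = 42.
Change = 34 − 42 = -8.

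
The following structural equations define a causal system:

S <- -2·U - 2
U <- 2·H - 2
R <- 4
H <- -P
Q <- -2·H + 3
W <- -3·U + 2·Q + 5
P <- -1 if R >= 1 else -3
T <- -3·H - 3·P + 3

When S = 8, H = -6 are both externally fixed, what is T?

The joint intervention fixes S = 8, H = -6, removing each variable's own equation.
P = -1 if R >= 1 else -3  [with R=4]  = -1
T = -3·H - 3·P + 3  [with H=-6, P=-1]  = 24

24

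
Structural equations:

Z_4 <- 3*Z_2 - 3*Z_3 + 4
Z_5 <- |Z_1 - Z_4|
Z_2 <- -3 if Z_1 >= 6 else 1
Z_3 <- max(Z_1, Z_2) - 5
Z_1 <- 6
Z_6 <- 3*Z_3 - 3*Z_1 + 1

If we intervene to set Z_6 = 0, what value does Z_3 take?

do(Z_6=0) replaces the equation Z_6 <- 3*Z_3 - 3*Z_1 + 1 with the constant Z_6 = 0.
Z_3 is not downstream of the intervention, so its value is determined by the original equations.
Z_2 = -3 if Z_1 >= 6 else 1  [with Z_1=6]  = -3
Z_3 = max(Z_1, Z_2) - 5  [with Z_1=6, Z_2=-3]  = 1

1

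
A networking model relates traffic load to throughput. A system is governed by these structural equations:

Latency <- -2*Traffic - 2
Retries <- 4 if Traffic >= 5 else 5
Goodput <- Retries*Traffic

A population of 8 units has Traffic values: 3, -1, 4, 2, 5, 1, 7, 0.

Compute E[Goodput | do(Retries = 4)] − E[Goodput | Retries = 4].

-13.5

do(Retries=4) breaks Retries's dependence on Traffic. With Retries=4 fixed, Goodput across the units is 12, -4, 16, 8, 20, 4, 28, 0, mean 10.5.
E[Goodput|Retries=4] averages over only the 2 units with Retries=4 (Traffic = 5, 7): Goodput = 20, 28, mean 24.
Difference = 10.5 − 24 = -13.5.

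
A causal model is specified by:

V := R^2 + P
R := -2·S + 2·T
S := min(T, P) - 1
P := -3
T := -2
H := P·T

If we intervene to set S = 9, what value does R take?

-22

The intervention breaks the incoming arrows to S: S := min(T, P) - 1 no longer applies, and S = 9.
R = -2·S + 2·T  [with S=9, T=-2]  = -22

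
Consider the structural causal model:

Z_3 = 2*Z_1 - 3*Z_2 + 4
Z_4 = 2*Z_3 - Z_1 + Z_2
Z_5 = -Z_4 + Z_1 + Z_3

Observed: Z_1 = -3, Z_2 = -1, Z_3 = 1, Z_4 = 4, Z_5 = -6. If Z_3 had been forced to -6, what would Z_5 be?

1

do(Z_3=-6) replaces the equation Z_3 = 2*Z_1 - 3*Z_2 + 4 with the constant Z_3 = -6.
Z_4 = 2*Z_3 - Z_1 + Z_2  [with Z_3=-6, Z_1=-3, Z_2=-1]  = -10
Z_5 = -Z_4 + Z_1 + Z_3  [with Z_4=-10, Z_1=-3, Z_3=-6]  = 1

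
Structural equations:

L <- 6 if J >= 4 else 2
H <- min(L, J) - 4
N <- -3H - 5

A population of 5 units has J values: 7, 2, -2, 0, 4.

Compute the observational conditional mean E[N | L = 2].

7

Conditioning on L=2 selects the 3 unit(s) with J ∈ {2, -2, 0}. Their N values: 1, 13, 7. Mean = 7.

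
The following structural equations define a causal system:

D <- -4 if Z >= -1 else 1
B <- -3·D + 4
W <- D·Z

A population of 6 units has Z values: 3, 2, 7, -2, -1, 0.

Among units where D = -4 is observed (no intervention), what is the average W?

Observing D=-4 restricts to units where D's equation naturally yields -4: Z ∈ {3, 2, 7, -1, 0}. In that subpopulation W = -12, -8, -28, 4, 0, mean -8.8.

-8.8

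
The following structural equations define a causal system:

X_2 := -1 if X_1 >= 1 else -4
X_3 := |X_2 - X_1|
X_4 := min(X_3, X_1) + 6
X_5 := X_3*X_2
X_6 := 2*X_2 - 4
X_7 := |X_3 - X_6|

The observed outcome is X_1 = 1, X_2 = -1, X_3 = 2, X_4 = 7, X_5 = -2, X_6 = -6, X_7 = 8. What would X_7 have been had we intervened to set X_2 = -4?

17

Under do(X_2=-4), the mechanism X_2 := -1 if X_1 >= 1 else -4 is discarded; X_2 is fixed at -4.
X_3 = |X_2 - X_1|  [with X_2=-4, X_1=1]  = 5
X_6 = 2*X_2 - 4  [with X_2=-4]  = -12
X_7 = |X_3 - X_6|  [with X_3=5, X_6=-12]  = 17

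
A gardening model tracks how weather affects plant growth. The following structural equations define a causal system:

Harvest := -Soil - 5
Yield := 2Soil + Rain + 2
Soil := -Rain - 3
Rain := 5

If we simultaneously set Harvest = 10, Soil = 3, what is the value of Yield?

Setting Harvest = 10, Soil = 3 by intervention discards those variables' equations.
Yield = 2Soil + Rain + 2  [with Soil=3, Rain=5]  = 13

13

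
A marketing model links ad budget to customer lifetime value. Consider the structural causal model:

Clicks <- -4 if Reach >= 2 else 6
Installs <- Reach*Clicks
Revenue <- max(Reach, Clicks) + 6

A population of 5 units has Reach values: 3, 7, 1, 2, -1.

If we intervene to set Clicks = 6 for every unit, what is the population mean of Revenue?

The intervention sets Clicks=6 in all 5 units regardless of Reach. Recomputing Revenue per unit gives 12, 13, 12, 12, 12; average 12.2.

12.2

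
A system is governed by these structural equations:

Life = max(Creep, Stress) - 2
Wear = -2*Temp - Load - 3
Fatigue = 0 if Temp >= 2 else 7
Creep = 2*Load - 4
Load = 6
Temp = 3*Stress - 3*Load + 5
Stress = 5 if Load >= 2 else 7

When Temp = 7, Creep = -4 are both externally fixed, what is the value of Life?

Under do(Temp = 7, Creep = -4), each intervened variable's structural equation is replaced by its fixed value.
Stress = 5 if Load >= 2 else 7  [with Load=6]  = 5
Life = max(Creep, Stress) - 2  [with Creep=-4, Stress=5]  = 3

3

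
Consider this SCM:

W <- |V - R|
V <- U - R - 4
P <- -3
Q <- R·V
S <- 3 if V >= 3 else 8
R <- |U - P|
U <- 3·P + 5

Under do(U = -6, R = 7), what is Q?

Under do(U = -6, R = 7), each intervened variable's structural equation is replaced by its fixed value.
V = U - R - 4  [with U=-6, R=7]  = -17
Q = R·V  [with R=7, V=-17]  = -119

-119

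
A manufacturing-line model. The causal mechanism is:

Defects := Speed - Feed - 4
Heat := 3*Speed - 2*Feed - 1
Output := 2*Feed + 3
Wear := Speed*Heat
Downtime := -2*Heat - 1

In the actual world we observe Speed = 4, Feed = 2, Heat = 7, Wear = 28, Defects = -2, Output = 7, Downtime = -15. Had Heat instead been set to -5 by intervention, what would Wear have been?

The intervention breaks the incoming arrows to Heat: Heat := 3*Speed - 2*Feed - 1 no longer applies, and Heat = -5.
Wear = Speed*Heat  [with Speed=4, Heat=-5]  = -20

-20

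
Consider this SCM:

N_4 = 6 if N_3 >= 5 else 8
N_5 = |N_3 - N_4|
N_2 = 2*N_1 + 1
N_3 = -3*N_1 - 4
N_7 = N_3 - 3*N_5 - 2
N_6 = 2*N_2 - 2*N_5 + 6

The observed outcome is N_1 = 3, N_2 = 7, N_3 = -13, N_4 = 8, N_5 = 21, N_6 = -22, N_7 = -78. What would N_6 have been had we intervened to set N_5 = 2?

The intervention breaks the incoming arrows to N_5: N_5 = |N_3 - N_4| no longer applies, and N_5 = 2.
N_2 = 2*N_1 + 1  [with N_1=3]  = 7
N_6 = 2*N_2 - 2*N_5 + 6  [with N_2=7, N_5=2]  = 16

16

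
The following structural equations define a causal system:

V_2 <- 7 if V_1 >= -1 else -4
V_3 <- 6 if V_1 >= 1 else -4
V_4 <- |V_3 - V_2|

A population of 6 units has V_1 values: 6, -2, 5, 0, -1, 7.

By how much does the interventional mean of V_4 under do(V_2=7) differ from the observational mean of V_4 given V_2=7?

Under do(V_2=7), V_2's equation is replaced by V_2=7 for every unit. Per-unit V_4: 1, 11, 1, 11, 11, 1. Mean = 6.
E[V_4|V_2=7] averages over only the 5 units with V_2=7 (V_1 = 6, 5, 0, -1, 7): V_4 = 1, 1, 11, 11, 1, mean 5.
Difference = 6 − 5 = 1.

1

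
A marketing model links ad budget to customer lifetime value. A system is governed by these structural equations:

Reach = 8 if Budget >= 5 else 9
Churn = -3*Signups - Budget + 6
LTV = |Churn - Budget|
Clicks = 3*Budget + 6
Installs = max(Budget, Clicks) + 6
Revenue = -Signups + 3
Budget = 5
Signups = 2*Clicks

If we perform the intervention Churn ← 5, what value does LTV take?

Intervening sets Churn = 5 and removes its equation (Churn = -3*Signups - Budget + 6).
LTV = |Churn - Budget|  [with Churn=5, Budget=5]  = 0

0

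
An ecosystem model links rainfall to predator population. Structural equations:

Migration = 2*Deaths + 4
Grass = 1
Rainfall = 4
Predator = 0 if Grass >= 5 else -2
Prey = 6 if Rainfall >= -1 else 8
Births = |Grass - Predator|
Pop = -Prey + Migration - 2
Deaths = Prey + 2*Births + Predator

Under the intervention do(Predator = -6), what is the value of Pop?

do(Predator=-6) replaces the equation Predator = 0 if Grass >= 5 else -2 with the constant Predator = -6.
Prey = 6 if Rainfall >= -1 else 8  [with Rainfall=4]  = 6
Births = |Grass - Predator|  [with Grass=1, Predator=-6]  = 7
Deaths = Prey + 2*Births + Predator  [with Prey=6, Births=7, Predator=-6]  = 14
Migration = 2*Deaths + 4  [with Deaths=14]  = 32
Pop = -Prey + Migration - 2  [with Prey=6, Migration=32]  = 24

24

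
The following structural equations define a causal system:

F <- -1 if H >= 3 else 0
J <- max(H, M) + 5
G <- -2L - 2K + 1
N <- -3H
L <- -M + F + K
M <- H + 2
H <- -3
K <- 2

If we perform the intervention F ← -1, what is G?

-7

Intervening sets F = -1 and removes its equation (F <- -1 if H >= 3 else 0).
M = H + 2  [with H=-3]  = -1
L = -M + F + K  [with M=-1, F=-1, K=2]  = 2
G = -2L - 2K + 1  [with L=2, K=2]  = -7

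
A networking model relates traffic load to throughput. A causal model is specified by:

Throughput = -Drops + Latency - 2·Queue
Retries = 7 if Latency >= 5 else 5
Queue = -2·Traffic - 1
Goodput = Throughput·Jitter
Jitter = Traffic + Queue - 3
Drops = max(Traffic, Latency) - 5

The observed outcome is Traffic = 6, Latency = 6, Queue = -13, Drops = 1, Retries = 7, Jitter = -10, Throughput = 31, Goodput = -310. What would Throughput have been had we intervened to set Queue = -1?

The intervention breaks the incoming arrows to Queue: Queue = -2·Traffic - 1 no longer applies, and Queue = -1.
Drops = max(Traffic, Latency) - 5  [with Traffic=6, Latency=6]  = 1
Throughput = -Drops + Latency - 2·Queue  [with Drops=1, Latency=6, Queue=-1]  = 7

7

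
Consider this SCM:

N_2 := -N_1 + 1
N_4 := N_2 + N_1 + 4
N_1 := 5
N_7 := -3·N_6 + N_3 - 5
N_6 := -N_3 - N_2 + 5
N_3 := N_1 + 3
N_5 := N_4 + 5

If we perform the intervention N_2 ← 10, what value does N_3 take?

The intervention breaks the incoming arrows to N_2: N_2 := -N_1 + 1 no longer applies, and N_2 = 10.
Since N_3 is not a descendant of the intervened variable, it is unaffected.
N_3 = N_1 + 3  [with N_1=5]  = 8

8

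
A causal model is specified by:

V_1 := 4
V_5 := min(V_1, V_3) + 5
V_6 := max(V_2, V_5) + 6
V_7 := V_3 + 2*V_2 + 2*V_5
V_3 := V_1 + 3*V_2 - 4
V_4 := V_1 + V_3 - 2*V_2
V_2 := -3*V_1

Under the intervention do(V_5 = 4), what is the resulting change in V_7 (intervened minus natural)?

70

Under do(V_5=4), the mechanism V_5 := min(V_1, V_3) + 5 is discarded; V_5 is fixed at 4.
V_2 = -3*V_1  [with V_1=4]  = -12
V_3 = V_1 + 3*V_2 - 4  [with V_1=4, V_2=-12]  = -36
V_7 = V_3 + 2*V_2 + 2*V_5  [with V_3=-36, V_2=-12, V_5=4]  = -52
Without intervention: V_2 = -3*V_1  [with V_1=4]  = -12; V_3 = V_1 + 3*V_2 - 4  [with V_1=4, V_2=-12]  = -36; V_5 = min(V_1, V_3) + 5  [with V_1=4, V_3=-36]  = -31; V_7 = V_3 + 2*V_2 + 2*V_5  [with V_3=-36, V_2=-12, V_5=-31]  = -122.
Change = -52 − (-122) = 70.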